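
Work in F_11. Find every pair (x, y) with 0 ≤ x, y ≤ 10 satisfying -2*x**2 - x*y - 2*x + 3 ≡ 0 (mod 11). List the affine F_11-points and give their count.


Affine F_11-points: {(1, 10), (2, 1), (3, 4), (4, 10), (5, 4), (6, 3), (7, 8), (8, 3), (9, 6), (10, 8)}; count = 10.

For each of the 121 pairs (x, y) ∈ F_11², evaluate f(x, y) mod 11. Record the zeros.
  x = 0: [0↦3, 1↦3, 2↦3, 3↦3, 4↦3, 5↦3, 6↦3, 7↦3, 8↦3, 9↦3, 10↦3]  zeros at y ∈ ∅
  x = 1: [0↦10, 1↦9, 2↦8, 3↦7, 4↦6, 5↦5, 6↦4, 7↦3, 8↦2, 9↦1, 10↦0]  zeros at y ∈ {10}
  x = 2: [0↦2, 1↦0, 2↦9, 3↦7, 4↦5, 5↦3, 6↦1, 7↦10, 8↦8, 9↦6, 10↦4]  zeros at y ∈ {1}
  x = 3: [0↦1, 1↦9, 2↦6, 3↦3, 4↦0, 5↦8, 6↦5, 7↦2, 8↦10, 9↦7, 10↦4]  zeros at y ∈ {4}
  x = 4: [0↦7, 1↦3, 2↦10, 3↦6, 4↦2, 5↦9, 6↦5, 7↦1, 8↦8, 9↦4, 10↦0]  zeros at y ∈ {10}
  x = 5: [0↦9, 1↦4, 2↦10, 3↦5, 4↦0, 5↦6, 6↦1, 7↦7, 8↦2, 9↦8, 10↦3]  zeros at y ∈ {4}
  x = 6: [0↦7, 1↦1, 2↦6, 3↦0, 4↦5, 5↦10, 6↦4, 7↦9, 8↦3, 9↦8, 10↦2]  zeros at y ∈ {3}
  x = 7: [0↦1, 1↦5, 2↦9, 3↦2, 4↦6, 5↦10, 6↦3, 7↦7, 8↦0, 9↦4, 10↦8]  zeros at y ∈ {8}
  x = 8: [0↦2, 1↦5, 2↦8, 3↦0, 4↦3, 5↦6, 6↦9, 7↦1, 8↦4, 9↦7, 10↦10]  zeros at y ∈ {3}
  x = 9: [0↦10, 1↦1, 2↦3, 3↦5, 4↦7, 5↦9, 6↦0, 7↦2, 8↦4, 9↦6, 10↦8]  zeros at y ∈ {6}
  x = 10: [0↦3, 1↦4, 2↦5, 3↦6, 4↦7, 5↦8, 6↦9, 7↦10, 8↦0, 9↦1, 10↦2]  zeros at y ∈ {8}
Collecting zeros: affine points = {(1, 10), (2, 1), (3, 4), (4, 10), (5, 4), (6, 3), (7, 8), (8, 3), (9, 6), (10, 8)}.
Total count |C(F_11)_aff| = 10.


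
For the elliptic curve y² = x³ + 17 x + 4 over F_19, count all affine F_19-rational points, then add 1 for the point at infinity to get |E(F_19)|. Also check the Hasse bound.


Affine points = {(0, 2), (0, 17), (3, 5), (3, 14), (5, 9), (5, 10), (8, 5), (8, 14), (12, 6), (12, 13), (13, 3), (13, 16), (15, 9), (15, 10), (17, 0), (18, 9), (18, 10)}; affine count = 17; |E(F_19)| = 18.

Discriminant check: Δ ∝ 4a³ + 27b² = 4·17³ + 27·4² = 4·4913 + 27·16 ≡ 1 (mod 19). Nonzero ⇒ E is nonsingular.
For each x ∈ F_19, compute rhs = x³ + 17·x + 4 mod 19, then count y ∈ F_19 with y² ≡ rhs.
  x = 0: rhs = 4, matching y values: 2, 17 (2 points).
  x = 1: rhs = 3, matching y values: none (0 points).
  x = 2: rhs = 8, matching y values: none (0 points).
  x = 3: rhs = 6, matching y values: 5, 14 (2 points).
  x = 4: rhs = 3, matching y values: none (0 points).
  x = 5: rhs = 5, matching y values: 9, 10 (2 points).
  x = 6: rhs = 18, matching y values: none (0 points).
  x = 7: rhs = 10, matching y values: none (0 points).
  x = 8: rhs = 6, matching y values: 5, 14 (2 points).
  x = 9: rhs = 12, matching y values: none (0 points).
  x = 10: rhs = 15, matching y values: none (0 points).
  x = 11: rhs = 2, matching y values: none (0 points).
  x = 12: rhs = 17, matching y values: 6, 13 (2 points).
  x = 13: rhs = 9, matching y values: 3, 16 (2 points).
  x = 14: rhs = 3, matching y values: none (0 points).
  x = 15: rhs = 5, matching y values: 9, 10 (2 points).
  x = 16: rhs = 2, matching y values: none (0 points).
  x = 17: rhs = 0, matching y values: 0 (1 points).
  x = 18: rhs = 5, matching y values: 9, 10 (2 points).
Total affine count: 17.
Full point count |E(F_19)| = 17 + 1 = 18.
Hasse bound: |18 − (19+1)| = |-2| = 2 ≤ 2√19 ≈ 8.7178 ✓.


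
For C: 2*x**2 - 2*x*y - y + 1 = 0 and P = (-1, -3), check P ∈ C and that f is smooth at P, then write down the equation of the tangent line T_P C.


Tangent line at P: 2*x + y + 5 = 0.

Step 1: f(-1, -3) = 0, so P lies on C.
Step 2: partial derivatives
  f_x(x, y) = 4*x - 2*y, f_y(x, y) = -2*x - 1.
  f_x(P) = 2, f_y(P) = 1 (gradient nonzero, so P is smooth).
Step 3: tangent line at P: 2·(x − -1) + 1·(y − -3) = 0.
Expanding: 2*x + y + 5 = 0.


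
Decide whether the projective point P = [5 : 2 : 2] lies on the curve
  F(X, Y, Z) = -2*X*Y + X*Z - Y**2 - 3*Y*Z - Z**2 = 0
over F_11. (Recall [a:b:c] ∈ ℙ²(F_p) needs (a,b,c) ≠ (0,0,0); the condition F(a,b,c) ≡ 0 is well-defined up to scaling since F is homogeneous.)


F(5,2,2) ≡ 3 (mod 11); P is NOT on the curve.

Evaluate F(5, 2, 2) term-by-term (mod 11).
  -2*X*Y ↦ -2·5·2·1 = -20
  X*Z ↦ 1·5·1·2 = 10
  -Y**2 ↦ -1·1·4·1 = -4
  -3*Y*Z ↦ -3·1·2·2 = -12
  -Z**2 ↦ -1·1·1·4 = -4
Sum: F(5, 2, 2) = (-20) + (10) + (-4) + (-12) + (-4) = -30.
Reducing mod 11: -30 ≡ 3 (mod 11).
Since F(a, b, c) ≡ 3 ≠ 0 (mod 11), P does NOT lie on the curve.


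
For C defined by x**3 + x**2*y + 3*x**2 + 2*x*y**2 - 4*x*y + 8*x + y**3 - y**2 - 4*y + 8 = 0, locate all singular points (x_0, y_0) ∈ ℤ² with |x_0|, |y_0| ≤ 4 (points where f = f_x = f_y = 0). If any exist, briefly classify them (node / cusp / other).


Singular points: {(-2, 2)}; classification: node.

Compute partial derivatives:
  f_x = 3*x**2 + 2*x*y + 6*x + 2*y**2 - 4*y + 8.
  f_y = x**2 + 4*x*y - 4*x + 3*y**2 - 2*y - 4.
Scan x_0 ∈ {−4, ..., 4}. For each x_0, f_y(x_0, y) is a polynomial in y; find its integer roots y ∈ {−4, ..., 4}, then test f_x and f at those candidates.
  x = -4: f_y(-4, y) = 3*y**2 - 18*y + 28; no integer root y with |y| ≤ 4.
  x = -3: f_y(-3, y) = 3*y**2 - 14*y + 17; no integer root y with |y| ≤ 4.
  x = -2: f_y(-2, y) = 3*y**2 - 10*y + 8; vanishes at y ∈ {2}. (-2, 2): f_x = 0, f = 0 — SINGULAR.
  x = -1: f_y(-1, y) = 3*y**2 - 6*y + 1; no integer root y with |y| ≤ 4.
  x = 0: f_y(0, y) = 3*y**2 - 2*y - 4; no integer root y with |y| ≤ 4.
  x = 1: f_y(1, y) = 3*y**2 + 2*y - 7; no integer root y with |y| ≤ 4.
  x = 2: f_y(2, y) = 3*y**2 + 6*y - 8; no integer root y with |y| ≤ 4.
  x = 3: f_y(3, y) = 3*y**2 + 10*y - 7; no integer root y with |y| ≤ 4.
  x = 4: f_y(4, y) = 3*y**2 + 14*y - 4; no integer root y with |y| ≤ 4.
Only singular point on the grid: (-2, 2).
Classify: substitute x = -2 + u, y = 2 + v and expand: f = u**3 + u**2*v - u**2 + 2*u*v**2 + v**3 + v**2.
No constant or linear terms (consistent with a singular point). Quadratic part: -u**2 + v**2. Cubic part: u**3 + u**2*v + 2*u*v**2 + v**3.
The quadratic part v**2 - u**2 = (v − u)(v + u) splits into two distinct linear factors, so there are two distinct tangent lines y − 2 = ±(x − -2) — this is a node (ordinary double point).
Classification: node.


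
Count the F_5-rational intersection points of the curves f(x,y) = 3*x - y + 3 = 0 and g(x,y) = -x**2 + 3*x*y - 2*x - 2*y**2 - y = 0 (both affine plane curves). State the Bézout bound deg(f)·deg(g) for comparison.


Common zeros: {(2, 4)}; count = 1; Bézout bound = 2.

deg(f) = 1, deg(g) = 2, so Bézout bound = 2.
Scan x ∈ F_5. For each x, list the y ∈ F_5 with f(x, y) ≡ 0 and those with g(x, y) ≡ 0 (mod 5); the common zeros in that column are the intersection.
  x = 0: f ≡ 0 at y ∈ {3}; g ≡ 0 at y ∈ {0, 2}; common: ∅.
  x = 1: f ≡ 0 at y ∈ {1}; g ≡ 0 at y ∈ {3}; common: ∅.
  x = 2: f ≡ 0 at y ∈ {4}; g ≡ 0 at y ∈ {1, 4}; common: {4}.
  x = 3: f ≡ 0 at y ∈ {2}; g ≡ 0 at y ∈ {0, 4}; common: ∅.
  x = 4: f ≡ 0 at y ∈ {0}; g ≡ 0 at y ∈ {1, 2}; common: ∅.
Collecting: common zeros = {(2, 4)}, so the count is 1.
Comparison with the Bézout bound: 1 ≤ 2 = deg(f)·deg(g), as expected for curves with no common component (the affine F_5-count falls short of the bound because intersections may lie at infinity, over extension fields, or carry multiplicity).


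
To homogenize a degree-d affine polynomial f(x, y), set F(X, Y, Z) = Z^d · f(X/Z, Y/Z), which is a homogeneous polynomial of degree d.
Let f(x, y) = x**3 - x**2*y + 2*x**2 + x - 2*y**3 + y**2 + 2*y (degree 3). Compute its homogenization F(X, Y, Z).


F(X, Y, Z) = X**3 - X**2*Y + 2*X**2*Z + X*Z**2 - 2*Y**3 + Y**2*Z + 2*Y*Z**2

deg(f) = 3.
Substitute x = X/Z, y = Y/Z into f, then multiply by Z^3.
  monomial 1·x^3·y^0 ↦ 1·X^3·Y^0·Z^0.
  monomial -1·x^2·y^1 ↦ -1·X^2·Y^1·Z^0.
  monomial 2·x^2·y^0 ↦ 2·X^2·Y^0·Z^1.
  monomial 1·x^1·y^0 ↦ 1·X^1·Y^0·Z^2.
  monomial -2·x^0·y^3 ↦ -2·X^0·Y^3·Z^0.
  monomial 1·x^0·y^2 ↦ 1·X^0·Y^2·Z^1.
  monomial 2·x^0·y^1 ↦ 2·X^0·Y^1·Z^2.
Collecting: F(X, Y, Z) = X**3 - X**2*Y + 2*X**2*Z + X*Z**2 - 2*Y**3 + Y**2*Z + 2*Y*Z**2.


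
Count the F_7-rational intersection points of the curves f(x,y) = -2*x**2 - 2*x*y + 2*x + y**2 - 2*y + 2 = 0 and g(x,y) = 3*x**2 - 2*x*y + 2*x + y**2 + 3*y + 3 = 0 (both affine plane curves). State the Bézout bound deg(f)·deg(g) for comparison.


Common zeros: {(6, 3)}; count = 1; Bézout bound = 4.

deg(f) = 2, deg(g) = 2, so Bézout bound = 4.
Scan x ∈ F_7. For each x, list the y ∈ F_7 with f(x, y) ≡ 0 and those with g(x, y) ≡ 0 (mod 7); the common zeros in that column are the intersection.
  x = 0: f ≡ 0 at y ∈ ∅; g ≡ 0 at y ∈ {1, 3}; common: ∅.
  x = 1: f ≡ 0 at y ∈ {5, 6}; g ≡ 0 at y ∈ {2, 4}; common: ∅.
  x = 2: f ≡ 0 at y ∈ {1, 5}; g ≡ 0 at y ∈ {2, 6}; common: ∅.
  x = 3: f ≡ 0 at y ∈ ∅; g ≡ 0 at y ∈ ∅; common: ∅.
  x = 4: f ≡ 0 at y ∈ ∅; g ≡ 0 at y ∈ ∅; common: ∅.
  x = 5: f ≡ 0 at y ∈ {1, 4}; g ≡ 0 at y ∈ ∅; common: ∅.
  x = 6: f ≡ 0 at y ∈ {3, 4}; g ≡ 0 at y ∈ {3, 6}; common: {3}.
Collecting: common zeros = {(6, 3)}, so the count is 1.
Comparison with the Bézout bound: 1 ≤ 4 = deg(f)·deg(g), as expected for curves with no common component (the affine F_7-count falls short of the bound because intersections may lie at infinity, over extension fields, or carry multiplicity).


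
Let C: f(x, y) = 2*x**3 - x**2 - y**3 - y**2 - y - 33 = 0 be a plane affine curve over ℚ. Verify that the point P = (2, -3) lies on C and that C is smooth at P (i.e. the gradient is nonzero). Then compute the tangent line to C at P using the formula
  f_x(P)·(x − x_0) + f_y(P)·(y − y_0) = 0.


Tangent line at P: 20*x - 22*y - 106 = 0.

Step 1: f(2, -3) = 0, so P lies on C.
Step 2: partial derivatives
  f_x(x, y) = 6*x**2 - 2*x, f_y(x, y) = -3*y**2 - 2*y - 1.
  f_x(P) = 20, f_y(P) = -22 (gradient nonzero, so P is smooth).
Step 3: tangent line at P: 20·(x − 2) + -22·(y − -3) = 0.
Expanding: 20*x - 22*y - 106 = 0.


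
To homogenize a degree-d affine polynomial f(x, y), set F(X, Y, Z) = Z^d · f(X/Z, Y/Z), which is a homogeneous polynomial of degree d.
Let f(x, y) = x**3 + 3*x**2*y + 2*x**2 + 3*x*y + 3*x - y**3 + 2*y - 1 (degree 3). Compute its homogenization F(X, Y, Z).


F(X, Y, Z) = X**3 + 3*X**2*Y + 2*X**2*Z + 3*X*Y*Z + 3*X*Z**2 - Y**3 + 2*Y*Z**2 - Z**3

deg(f) = 3.
Substitute x = X/Z, y = Y/Z into f, then multiply by Z^3.
  monomial 1·x^3·y^0 ↦ 1·X^3·Y^0·Z^0.
  monomial 3·x^2·y^1 ↦ 3·X^2·Y^1·Z^0.
  monomial 2·x^2·y^0 ↦ 2·X^2·Y^0·Z^1.
  monomial 3·x^1·y^1 ↦ 3·X^1·Y^1·Z^1.
  monomial 3·x^1·y^0 ↦ 3·X^1·Y^0·Z^2.
  monomial -1·x^0·y^3 ↦ -1·X^0·Y^3·Z^0.
  monomial 2·x^0·y^1 ↦ 2·X^0·Y^1·Z^2.
  monomial -1·x^0·y^0 ↦ -1·X^0·Y^0·Z^3.
Collecting: F(X, Y, Z) = X**3 + 3*X**2*Y + 2*X**2*Z + 3*X*Y*Z + 3*X*Z**2 - Y**3 + 2*Y*Z**2 - Z**3.


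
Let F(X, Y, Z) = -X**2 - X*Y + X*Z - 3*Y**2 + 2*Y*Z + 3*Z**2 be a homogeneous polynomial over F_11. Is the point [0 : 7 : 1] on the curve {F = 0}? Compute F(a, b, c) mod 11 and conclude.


F(0,7,1) ≡ 2 (mod 11); P is NOT on the curve.

Evaluate F(0, 7, 1) term-by-term (mod 11).
  -X**2 ↦ -1·0·1·1 = 0
  -X*Y ↦ -1·0·7·1 = 0
  X*Z ↦ 1·0·1·1 = 0
  -3*Y**2 ↦ -3·1·49·1 = -147
  2*Y*Z ↦ 2·1·7·1 = 14
  3*Z**2 ↦ 3·1·1·1 = 3
Sum: F(0, 7, 1) = (0) + (0) + (0) + (-147) + (14) + (3) = -130.
Reducing mod 11: -130 ≡ 2 (mod 11).
Since F(a, b, c) ≡ 2 ≠ 0 (mod 11), P does NOT lie on the curve.


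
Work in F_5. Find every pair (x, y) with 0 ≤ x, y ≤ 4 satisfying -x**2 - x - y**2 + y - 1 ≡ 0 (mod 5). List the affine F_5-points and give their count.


Affine F_5-points: {(1, 2), (1, 4), (3, 2), (3, 4)}; count = 4.

For each of the 25 pairs (x, y) ∈ F_5², evaluate f(x, y) mod 5. Record the zeros.
  x = 0: [0↦4, 1↦4, 2↦2, 3↦3, 4↦2]  zeros at y ∈ ∅
  x = 1: [0↦2, 1↦2, 2↦0, 3↦1, 4↦0]  zeros at y ∈ {2, 4}
  x = 2: [0↦3, 1↦3, 2↦1, 3↦2, 4↦1]  zeros at y ∈ ∅
  x = 3: [0↦2, 1↦2, 2↦0, 3↦1, 4↦0]  zeros at y ∈ {2, 4}
  x = 4: [0↦4, 1↦4, 2↦2, 3↦3, 4↦2]  zeros at y ∈ ∅
Collecting zeros: affine points = {(1, 2), (1, 4), (3, 2), (3, 4)}.
Total count |C(F_5)_aff| = 4.


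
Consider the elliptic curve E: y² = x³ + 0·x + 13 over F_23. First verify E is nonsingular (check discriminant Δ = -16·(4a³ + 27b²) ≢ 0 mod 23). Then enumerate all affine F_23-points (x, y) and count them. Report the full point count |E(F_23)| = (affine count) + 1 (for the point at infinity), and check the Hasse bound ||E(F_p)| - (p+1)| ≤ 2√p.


Affine points = {(0, 6), (0, 17), (4, 10), (4, 13), (5, 0), (9, 11), (9, 12), (10, 1), (10, 22), (12, 4), (12, 19), (13, 5), (13, 18), (17, 2), (17, 21), (18, 7), (18, 16), (19, 8), (19, 15), (20, 3), (20, 20), (22, 9), (22, 14)}; affine count = 23; |E(F_23)| = 24.

Discriminant check: Δ ∝ 4a³ + 27b² = 4·0³ + 27·13² = 4·0 + 27·169 ≡ 9 (mod 23). Nonzero ⇒ E is nonsingular.
For each x ∈ F_23, compute rhs = x³ + 0·x + 13 mod 23, then count y ∈ F_23 with y² ≡ rhs.
  x = 0: rhs = 13, matching y values: 6, 17 (2 points).
  x = 1: rhs = 14, matching y values: none (0 points).
  x = 2: rhs = 21, matching y values: none (0 points).
  x = 3: rhs = 17, matching y values: none (0 points).
  x = 4: rhs = 8, matching y values: 10, 13 (2 points).
  x = 5: rhs = 0, matching y values: 0 (1 points).
  x = 6: rhs = 22, matching y values: none (0 points).
  x = 7: rhs = 11, matching y values: none (0 points).
  x = 8: rhs = 19, matching y values: none (0 points).
  x = 9: rhs = 6, matching y values: 11, 12 (2 points).
  x = 10: rhs = 1, matching y values: 1, 22 (2 points).
  x = 11: rhs = 10, matching y values: none (0 points).
  x = 12: rhs = 16, matching y values: 4, 19 (2 points).
  x = 13: rhs = 2, matching y values: 5, 18 (2 points).
  x = 14: rhs = 20, matching y values: none (0 points).
  x = 15: rhs = 7, matching y values: none (0 points).
  x = 16: rhs = 15, matching y values: none (0 points).
  x = 17: rhs = 4, matching y values: 2, 21 (2 points).
  x = 18: rhs = 3, matching y values: 7, 16 (2 points).
  x = 19: rhs = 18, matching y values: 8, 15 (2 points).
  x = 20: rhs = 9, matching y values: 3, 20 (2 points).
  x = 21: rhs = 5, matching y values: none (0 points).
  x = 22: rhs = 12, matching y values: 9, 14 (2 points).
Total affine count: 23.
Full point count |E(F_23)| = 23 + 1 = 24.
Hasse bound: |24 − (23+1)| = |0| = 0 ≤ 2√23 ≈ 9.5917 ✓.


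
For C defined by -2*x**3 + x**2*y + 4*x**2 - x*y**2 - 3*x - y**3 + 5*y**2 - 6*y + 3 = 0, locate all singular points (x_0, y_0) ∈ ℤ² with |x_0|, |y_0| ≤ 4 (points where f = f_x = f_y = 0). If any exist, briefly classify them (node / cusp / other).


Singular points: {(1, 1)}; classification: node.

Compute partial derivatives:
  f_x = -6*x**2 + 2*x*y + 8*x - y**2 - 3.
  f_y = x**2 - 2*x*y - 3*y**2 + 10*y - 6.
Scan x_0 ∈ {−4, ..., 4}. For each x_0, f_y(x_0, y) is a polynomial in y; find its integer roots y ∈ {−4, ..., 4}, then test f_x and f at those candidates.
  x = -4: f_y(-4, y) = -3*y**2 + 18*y + 10; no integer root y with |y| ≤ 4.
  x = -3: f_y(-3, y) = -3*y**2 + 16*y + 3; no integer root y with |y| ≤ 4.
  x = -2: f_y(-2, y) = -3*y**2 + 14*y - 2; no integer root y with |y| ≤ 4.
  x = -1: f_y(-1, y) = -3*y**2 + 12*y - 5; no integer root y with |y| ≤ 4.
  x = 0: f_y(0, y) = -3*y**2 + 10*y - 6; no integer root y with |y| ≤ 4.
  x = 1: f_y(1, y) = -3*y**2 + 8*y - 5; vanishes at y ∈ {1}. (1, 1): f_x = 0, f = 0 — SINGULAR.
  x = 2: f_y(2, y) = -3*y**2 + 6*y - 2; no integer root y with |y| ≤ 4.
  x = 3: f_y(3, y) = -3*y**2 + 4*y + 3; no integer root y with |y| ≤ 4.
  x = 4: f_y(4, y) = -3*y**2 + 2*y + 10; no integer root y with |y| ≤ 4.
Only singular point on the grid: (1, 1).
Classify: substitute x = 1 + u, y = 1 + v and expand: f = -2*u**3 + u**2*v - u**2 - u*v**2 - v**3 + v**2.
No constant or linear terms (consistent with a singular point). Quadratic part: -u**2 + v**2. Cubic part: -2*u**3 + u**2*v - u*v**2 - v**3.
The quadratic part v**2 - u**2 = (v − u)(v + u) splits into two distinct linear factors, so there are two distinct tangent lines y − 1 = ±(x − 1) — this is a node (ordinary double point).
Classification: node.


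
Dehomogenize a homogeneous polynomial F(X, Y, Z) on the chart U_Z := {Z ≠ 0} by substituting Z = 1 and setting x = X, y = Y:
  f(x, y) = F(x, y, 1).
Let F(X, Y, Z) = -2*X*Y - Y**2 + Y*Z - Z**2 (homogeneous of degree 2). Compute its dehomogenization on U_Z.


f(x, y) = -2*x*y - y**2 + y - 1

On U_Z we set Z = 1. Each monomial c·X^i·Y^j·Z^k in F becomes c·x^i·y^j·1^k = c·x^i·y^j.
Substituting Z = 1: F(X, Y, 1) = -2*x*y - y**2 + y - 1.
Note: deg(f) ≤ deg(F) = 2; strict inequality happens when F is divisible by Z (lost terms).


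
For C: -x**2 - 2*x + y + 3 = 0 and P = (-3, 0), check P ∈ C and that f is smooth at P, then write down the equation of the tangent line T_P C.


Tangent line at P: 4*x + y + 12 = 0.

Step 1: f(-3, 0) = 0, so P lies on C.
Step 2: partial derivatives
  f_x(x, y) = -2*x - 2, f_y(x, y) = 1.
  f_x(P) = 4, f_y(P) = 1 (gradient nonzero, so P is smooth).
Step 3: tangent line at P: 4·(x − -3) + 1·(y − 0) = 0.
Expanding: 4*x + y + 12 = 0.


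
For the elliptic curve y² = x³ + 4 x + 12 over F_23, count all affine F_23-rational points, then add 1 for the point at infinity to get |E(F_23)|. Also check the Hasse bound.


Affine points = {(0, 9), (0, 14), (4, 0), (8, 2), (8, 21), (9, 8), (9, 15), (14, 11), (14, 12), (16, 3), (16, 20), (17, 5), (17, 18), (19, 1), (19, 22)}; affine count = 15; |E(F_23)| = 16.

Discriminant check: Δ ∝ 4a³ + 27b² = 4·4³ + 27·12² = 4·64 + 27·144 ≡ 4 (mod 23). Nonzero ⇒ E is nonsingular.
For each x ∈ F_23, compute rhs = x³ + 4·x + 12 mod 23, then count y ∈ F_23 with y² ≡ rhs.
  x = 0: rhs = 12, matching y values: 9, 14 (2 points).
  x = 1: rhs = 17, matching y values: none (0 points).
  x = 2: rhs = 5, matching y values: none (0 points).
  x = 3: rhs = 5, matching y values: none (0 points).
  x = 4: rhs = 0, matching y values: 0 (1 points).
  x = 5: rhs = 19, matching y values: none (0 points).
  x = 6: rhs = 22, matching y values: none (0 points).
  x = 7: rhs = 15, matching y values: none (0 points).
  x = 8: rhs = 4, matching y values: 2, 21 (2 points).
  x = 9: rhs = 18, matching y values: 8, 15 (2 points).
  x = 10: rhs = 17, matching y values: none (0 points).
  x = 11: rhs = 7, matching y values: none (0 points).
  x = 12: rhs = 17, matching y values: none (0 points).
  x = 13: rhs = 7, matching y values: none (0 points).
  x = 14: rhs = 6, matching y values: 11, 12 (2 points).
  x = 15: rhs = 20, matching y values: none (0 points).
  x = 16: rhs = 9, matching y values: 3, 20 (2 points).
  x = 17: rhs = 2, matching y values: 5, 18 (2 points).
  x = 18: rhs = 5, matching y values: none (0 points).
  x = 19: rhs = 1, matching y values: 1, 22 (2 points).
  x = 20: rhs = 19, matching y values: none (0 points).
  x = 21: rhs = 19, matching y values: none (0 points).
  x = 22: rhs = 7, matching y values: none (0 points).
Total affine count: 15.
Full point count |E(F_23)| = 15 + 1 = 16.
Hasse bound: |16 − (23+1)| = |-8| = 8 ≤ 2√23 ≈ 9.5917 ✓.


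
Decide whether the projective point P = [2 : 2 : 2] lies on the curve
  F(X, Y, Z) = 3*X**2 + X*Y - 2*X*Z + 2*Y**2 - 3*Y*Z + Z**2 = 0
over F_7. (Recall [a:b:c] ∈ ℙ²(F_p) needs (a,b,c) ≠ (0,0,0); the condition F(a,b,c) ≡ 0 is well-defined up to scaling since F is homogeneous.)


F(2,2,2) ≡ 1 (mod 7); P is NOT on the curve.

Evaluate F(2, 2, 2) term-by-term (mod 7).
  3*X**2 ↦ 3·4·1·1 = 12
  X*Y ↦ 1·2·2·1 = 4
  -2*X*Z ↦ -2·2·1·2 = -8
  2*Y**2 ↦ 2·1·4·1 = 8
  -3*Y*Z ↦ -3·1·2·2 = -12
  Z**2 ↦ 1·1·1·4 = 4
Sum: F(2, 2, 2) = (12) + (4) + (-8) + (8) + (-12) + (4) = 8.
Reducing mod 7: 8 ≡ 1 (mod 7).
Since F(a, b, c) ≡ 1 ≠ 0 (mod 7), P does NOT lie on the curve.


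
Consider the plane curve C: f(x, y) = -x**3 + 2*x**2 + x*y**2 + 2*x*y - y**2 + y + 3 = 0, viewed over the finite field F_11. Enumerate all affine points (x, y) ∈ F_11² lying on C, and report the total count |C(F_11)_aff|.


Affine F_11-points: {(1, 6), (3, 3), (3, 10), (4, 4), (7, 0), (7, 3), (8, 2), (8, 5), (10, 7), (10, 9)}; count = 10.

For each of the 121 pairs (x, y) ∈ F_11², evaluate f(x, y) mod 11. Record the zeros.
  x = 0: [0↦3, 1↦3, 2↦1, 3↦8, 4↦2, 5↦5, 6↦6, 7↦5, 8↦2, 9↦8, 10↦1]  zeros at y ∈ ∅
  x = 1: [0↦4, 1↦7, 2↦10, 3↦2, 4↦5, 5↦8, 6↦0, 7↦3, 8↦6, 9↦9, 10↦1]  zeros at y ∈ {6}
  x = 2: [0↦3, 1↦9, 2↦6, 3↦5, 4↦6, 5↦9, 6↦3, 7↦10, 8↦8, 9↦8, 10↦10]  zeros at y ∈ ∅
  x = 3: [0↦5, 1↦3, 2↦5, 3↦0, 4↦10, 5↦2, 6↦9, 7↦9, 8↦2, 9↦10, 10↦0]  zeros at y ∈ {3, 10}
  x = 4: [0↦4, 1↦5, 2↦1, 3↦3, 4↦0, 5↦3, 6↦1, 7↦5, 8↦4, 9↦9, 10↦9]  zeros at y ∈ {4}
  x = 5: [0↦5, 1↦9, 2↦10, 3↦8, 4↦3, 5↦6, 6↦6, 7↦3, 8↦8, 9↦10, 10↦9]  zeros at y ∈ ∅
  x = 6: [0↦2, 1↦9, 2↦4, 3↦9, 4↦2, 5↦5, 6↦7, 7↦8, 8↦8, 9↦7, 10↦5]  zeros at y ∈ ∅
  x = 7: [0↦0, 1↦10, 2↦10, 3↦0, 4↦2, 5↦5, 6↦9, 7↦3, 8↦9, 9↦5, 10↦2]  zeros at y ∈ {0, 3}
  x = 8: [0↦4, 1↦6, 2↦0, 3↦8, 4↦8, 5↦0, 6↦6, 7↦4, 8↦5, 9↦9, 10↦5]  zeros at y ∈ {2, 5}
  x = 9: [0↦8, 1↦2, 2↦1, 3↦5, 4↦3, 5↦6, 6↦3, 7↦5, 8↦1, 9↦2, 10↦8]  zeros at y ∈ ∅
  x = 10: [0↦6, 1↦3, 2↦7, 3↦7, 4↦3, 5↦6, 6↦5, 7↦0, 8↦2, 9↦0, 10↦5]  zeros at y ∈ {7, 9}
Collecting zeros: affine points = {(1, 6), (3, 3), (3, 10), (4, 4), (7, 0), (7, 3), (8, 2), (8, 5), (10, 7), (10, 9)}.
Total count |C(F_11)_aff| = 10.


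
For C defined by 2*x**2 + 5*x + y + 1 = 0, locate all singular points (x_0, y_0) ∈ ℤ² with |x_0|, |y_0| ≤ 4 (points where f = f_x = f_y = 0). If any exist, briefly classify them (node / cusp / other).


No singular points in the scanned grid; C is smooth there.

Compute partial derivatives:
  f_x = 4*x + 5.
  f_y = 1.
f_y = 1 is a nonzero constant, so f_y never vanishes: no point (x, y) can satisfy f = f_x = f_y = 0. In particular no (x, y) ∈ {−4, ..., 4}² is singular; the curve is smooth.


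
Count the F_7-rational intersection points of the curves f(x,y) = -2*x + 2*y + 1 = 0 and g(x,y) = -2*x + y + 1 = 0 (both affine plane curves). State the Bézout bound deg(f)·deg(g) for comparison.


Common zeros: {(4, 0)}; count = 1; Bézout bound = 1.

deg(f) = 1, deg(g) = 1, so Bézout bound = 1.
Scan x ∈ F_7. For each x, list the y ∈ F_7 with f(x, y) ≡ 0 and those with g(x, y) ≡ 0 (mod 7); the common zeros in that column are the intersection.
  x = 0: f ≡ 0 at y ∈ {3}; g ≡ 0 at y ∈ {6}; common: ∅.
  x = 1: f ≡ 0 at y ∈ {4}; g ≡ 0 at y ∈ {1}; common: ∅.
  x = 2: f ≡ 0 at y ∈ {5}; g ≡ 0 at y ∈ {3}; common: ∅.
  x = 3: f ≡ 0 at y ∈ {6}; g ≡ 0 at y ∈ {5}; common: ∅.
  x = 4: f ≡ 0 at y ∈ {0}; g ≡ 0 at y ∈ {0}; common: {0}.
  x = 5: f ≡ 0 at y ∈ {1}; g ≡ 0 at y ∈ {2}; common: ∅.
  x = 6: f ≡ 0 at y ∈ {2}; g ≡ 0 at y ∈ {4}; common: ∅.
Collecting: common zeros = {(4, 0)}, so the count is 1.
Comparison with the Bézout bound: 1 ≤ 1 = deg(f)·deg(g), as expected for curves with no common component (the bound is attained).


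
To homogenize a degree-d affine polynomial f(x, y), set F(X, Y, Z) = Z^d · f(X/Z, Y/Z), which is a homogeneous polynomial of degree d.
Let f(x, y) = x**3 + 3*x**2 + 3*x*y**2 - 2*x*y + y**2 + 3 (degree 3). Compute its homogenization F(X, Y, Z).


F(X, Y, Z) = X**3 + 3*X**2*Z + 3*X*Y**2 - 2*X*Y*Z + Y**2*Z + 3*Z**3

deg(f) = 3.
Substitute x = X/Z, y = Y/Z into f, then multiply by Z^3.
  monomial 1·x^3·y^0 ↦ 1·X^3·Y^0·Z^0.
  monomial 3·x^2·y^0 ↦ 3·X^2·Y^0·Z^1.
  monomial 3·x^1·y^2 ↦ 3·X^1·Y^2·Z^0.
  monomial -2·x^1·y^1 ↦ -2·X^1·Y^1·Z^1.
  monomial 1·x^0·y^2 ↦ 1·X^0·Y^2·Z^1.
  monomial 3·x^0·y^0 ↦ 3·X^0·Y^0·Z^3.
Collecting: F(X, Y, Z) = X**3 + 3*X**2*Z + 3*X*Y**2 - 2*X*Y*Z + Y**2*Z + 3*Z**3.


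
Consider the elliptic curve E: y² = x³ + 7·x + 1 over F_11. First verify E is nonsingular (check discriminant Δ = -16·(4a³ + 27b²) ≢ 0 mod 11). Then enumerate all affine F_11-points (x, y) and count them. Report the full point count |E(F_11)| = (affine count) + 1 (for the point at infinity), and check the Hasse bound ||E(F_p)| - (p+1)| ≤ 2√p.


Affine points = {(0, 1), (0, 10), (1, 3), (1, 8), (2, 1), (2, 10), (3, 4), (3, 7), (4, 4), (4, 7), (9, 1), (9, 10), (10, 2), (10, 9)}; affine count = 14; |E(F_11)| = 15.

Discriminant check: Δ ∝ 4a³ + 27b² = 4·7³ + 27·1² = 4·343 + 27·1 ≡ 2 (mod 11). Nonzero ⇒ E is nonsingular.
For each x ∈ F_11, compute rhs = x³ + 7·x + 1 mod 11, then count y ∈ F_11 with y² ≡ rhs.
  x = 0: rhs = 1, matching y values: 1, 10 (2 points).
  x = 1: rhs = 9, matching y values: 3, 8 (2 points).
  x = 2: rhs = 1, matching y values: 1, 10 (2 points).
  x = 3: rhs = 5, matching y values: 4, 7 (2 points).
  x = 4: rhs = 5, matching y values: 4, 7 (2 points).
  x = 5: rhs = 7, matching y values: none (0 points).
  x = 6: rhs = 6, matching y values: none (0 points).
  x = 7: rhs = 8, matching y values: none (0 points).
  x = 8: rhs = 8, matching y values: none (0 points).
  x = 9: rhs = 1, matching y values: 1, 10 (2 points).
  x = 10: rhs = 4, matching y values: 2, 9 (2 points).
Total affine count: 14.
Full point count |E(F_11)| = 14 + 1 = 15.
Hasse bound: |15 − (11+1)| = |3| = 3 ≤ 2√11 ≈ 6.6332 ✓.


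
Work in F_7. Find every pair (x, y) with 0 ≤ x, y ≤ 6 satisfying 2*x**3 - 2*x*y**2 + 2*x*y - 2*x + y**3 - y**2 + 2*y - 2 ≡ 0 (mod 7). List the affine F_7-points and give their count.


Affine F_7-points: {(0, 1), (1, 1), (3, 2), (4, 6), (5, 0), (6, 1)}; count = 6.

For each of the 49 pairs (x, y) ∈ F_7², evaluate f(x, y) mod 7. Record the zeros.
  x = 0: [0↦5, 1↦0, 2↦6, 3↦1, 4↦5, 5↦3, 6↦1]  zeros at y ∈ {1}
  x = 1: [0↦5, 1↦0, 2↦2, 3↦3, 4↦2, 5↦5, 6↦4]  zeros at y ∈ {1}
  x = 2: [0↦3, 1↦5, 2↦3, 3↦3, 4↦4, 5↦5, 6↦5]  zeros at y ∈ ∅
  x = 3: [0↦4, 1↦6, 2↦0, 3↦6, 4↦2, 5↦1, 6↦2]  zeros at y ∈ {2}
  x = 4: [0↦6, 1↦1, 2↦5, 3↦3, 4↦1, 5↦5, 6↦0]  zeros at y ∈ {6}
  x = 5: [0↦0, 1↦2, 2↦2, 3↦6, 4↦6, 5↦1, 6↦4]  zeros at y ∈ {0}
  x = 6: [0↦5, 1↦0, 2↦3, 3↦6, 4↦1, 5↦1, 6↦5]  zeros at y ∈ {1}
Collecting zeros: affine points = {(0, 1), (1, 1), (3, 2), (4, 6), (5, 0), (6, 1)}.
Total count |C(F_7)_aff| = 6.


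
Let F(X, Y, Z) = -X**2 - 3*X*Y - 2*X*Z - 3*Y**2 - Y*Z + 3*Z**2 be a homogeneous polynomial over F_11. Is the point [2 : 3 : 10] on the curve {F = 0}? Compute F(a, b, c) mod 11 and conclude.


F(2,3,10) ≡ 5 (mod 11); P is NOT on the curve.

Evaluate F(2, 3, 10) term-by-term (mod 11).
  -X**2 ↦ -1·4·1·1 = -4
  -3*X*Y ↦ -3·2·3·1 = -18
  -2*X*Z ↦ -2·2·1·10 = -40
  -3*Y**2 ↦ -3·1·9·1 = -27
  -Y*Z ↦ -1·1·3·10 = -30
  3*Z**2 ↦ 3·1·1·100 = 300
Sum: F(2, 3, 10) = (-4) + (-18) + (-40) + (-27) + (-30) + (300) = 181.
Reducing mod 11: 181 ≡ 5 (mod 11).
Since F(a, b, c) ≡ 5 ≠ 0 (mod 11), P does NOT lie on the curve.


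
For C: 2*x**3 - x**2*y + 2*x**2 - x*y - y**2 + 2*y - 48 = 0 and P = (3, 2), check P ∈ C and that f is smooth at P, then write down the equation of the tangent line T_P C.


Tangent line at P: 52*x - 14*y - 128 = 0.

Step 1: f(3, 2) = 0, so P lies on C.
Step 2: partial derivatives
  f_x(x, y) = 6*x**2 - 2*x*y + 4*x - y, f_y(x, y) = -x**2 - x - 2*y + 2.
  f_x(P) = 52, f_y(P) = -14 (gradient nonzero, so P is smooth).
Step 3: tangent line at P: 52·(x − 3) + -14·(y − 2) = 0.
Expanding: 52*x - 14*y - 128 = 0.


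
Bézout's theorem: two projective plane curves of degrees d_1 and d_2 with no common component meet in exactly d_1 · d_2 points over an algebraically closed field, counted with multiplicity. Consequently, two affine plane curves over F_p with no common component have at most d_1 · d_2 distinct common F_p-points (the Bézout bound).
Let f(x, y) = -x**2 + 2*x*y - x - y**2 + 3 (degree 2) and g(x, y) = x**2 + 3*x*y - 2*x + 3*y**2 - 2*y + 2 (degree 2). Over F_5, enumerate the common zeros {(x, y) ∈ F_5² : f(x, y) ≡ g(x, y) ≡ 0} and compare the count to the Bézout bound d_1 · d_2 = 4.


Common zeros: ∅; count = 0; Bézout bound = 4.

deg(f) = 2, deg(g) = 2, so Bézout bound = 4.
Scan x ∈ F_5. For each x, list the y ∈ F_5 with f(x, y) ≡ 0 and those with g(x, y) ≡ 0 (mod 5); the common zeros in that column are the intersection.
  x = 0: f ≡ 0 at y ∈ ∅; g ≡ 0 at y ∈ {2}; common: ∅.
  x = 1: f ≡ 0 at y ∈ ∅; g ≡ 0 at y ∈ {1, 2}; common: ∅.
  x = 2: f ≡ 0 at y ∈ {1, 3}; g ≡ 0 at y ∈ ∅; common: ∅.
  x = 3: f ≡ 0 at y ∈ {3}; g ≡ 0 at y ∈ {0, 1}; common: ∅.
  x = 4: f ≡ 0 at y ∈ {1, 2}; g ≡ 0 at y ∈ {0}; common: ∅.
Collecting: common zeros = ∅, so the count is 0.
Comparison with the Bézout bound: 0 ≤ 4 = deg(f)·deg(g), as expected for curves with no common component (the affine F_5-count falls short of the bound because intersections may lie at infinity, over extension fields, or carry multiplicity).


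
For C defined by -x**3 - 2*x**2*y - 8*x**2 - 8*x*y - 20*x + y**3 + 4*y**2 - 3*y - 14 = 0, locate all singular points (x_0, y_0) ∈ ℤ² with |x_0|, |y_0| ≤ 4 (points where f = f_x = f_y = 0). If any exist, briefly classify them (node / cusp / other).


Singular points: {(-2, -1)}; classification: cusp.

Compute partial derivatives:
  f_x = -3*x**2 - 4*x*y - 16*x - 8*y - 20.
  f_y = -2*x**2 - 8*x + 3*y**2 + 8*y - 3.
Scan x_0 ∈ {−4, ..., 4}. For each x_0, f_y(x_0, y) is a polynomial in y; find its integer roots y ∈ {−4, ..., 4}, then test f_x and f at those candidates.
  x = -4: f_y(-4, y) = 3*y**2 + 8*y - 3; vanishes at y ∈ {-3}. (-4, -3): f_x = -28 ≠ 0.
  x = -3: f_y(-3, y) = 3*y**2 + 8*y + 3; no integer root y with |y| ≤ 4.
  x = -2: f_y(-2, y) = 3*y**2 + 8*y + 5; vanishes at y ∈ {-1}. (-2, -1): f_x = 0, f = 0 — SINGULAR.
  x = -1: f_y(-1, y) = 3*y**2 + 8*y + 3; no integer root y with |y| ≤ 4.
  x = 0: f_y(0, y) = 3*y**2 + 8*y - 3; vanishes at y ∈ {-3}. (0, -3): f_x = 4 ≠ 0.
  x = 1: f_y(1, y) = 3*y**2 + 8*y - 13; no integer root y with |y| ≤ 4.
  x = 2: f_y(2, y) = 3*y**2 + 8*y - 27; no integer root y with |y| ≤ 4.
  x = 3: f_y(3, y) = 3*y**2 + 8*y - 45; no integer root y with |y| ≤ 4.
  x = 4: f_y(4, y) = 3*y**2 + 8*y - 67; no integer root y with |y| ≤ 4.
Only singular point on the grid: (-2, -1).
Classify: substitute x = -2 + u, y = -1 + v and expand: f = -u**3 - 2*u**2*v + v**3 + v**2.
No constant or linear terms (consistent with a singular point). Quadratic part: v**2. Cubic part: -u**3 - 2*u**2*v + v**3.
The quadratic part v**2 is a perfect square, so there is a single (double) tangent line v = 0, i.e. y = -1. Restricting the cubic part to that line (v = 0) leaves -u**3 ≠ 0, so f is not divisible by v and the branch is v² ≈ u**3 to lowest order — this is a cusp.
Classification: cusp.


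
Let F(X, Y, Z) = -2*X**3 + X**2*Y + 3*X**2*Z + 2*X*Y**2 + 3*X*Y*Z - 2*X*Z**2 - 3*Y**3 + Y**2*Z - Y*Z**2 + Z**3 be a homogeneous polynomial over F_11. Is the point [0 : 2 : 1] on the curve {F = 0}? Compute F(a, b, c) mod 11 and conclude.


F(0,2,1) ≡ 1 (mod 11); P is NOT on the curve.

Evaluate F(0, 2, 1) term-by-term (mod 11).
  -2*X**3 ↦ -2·0·1·1 = 0
  X**2*Y ↦ 1·0·2·1 = 0
  3*X**2*Z ↦ 3·0·1·1 = 0
  2*X*Y**2 ↦ 2·0·4·1 = 0
  3*X*Y*Z ↦ 3·0·2·1 = 0
  -2*X*Z**2 ↦ -2·0·1·1 = 0
  -3*Y**3 ↦ -3·1·8·1 = -24
  Y**2*Z ↦ 1·1·4·1 = 4
  -Y*Z**2 ↦ -1·1·2·1 = -2
  Z**3 ↦ 1·1·1·1 = 1
Sum: F(0, 2, 1) = (0) + (0) + (0) + (0) + (0) + (0) + (-24) + (4) + (-2) + (1) = -21.
Reducing mod 11: -21 ≡ 1 (mod 11).
Since F(a, b, c) ≡ 1 ≠ 0 (mod 11), P does NOT lie on the curve.


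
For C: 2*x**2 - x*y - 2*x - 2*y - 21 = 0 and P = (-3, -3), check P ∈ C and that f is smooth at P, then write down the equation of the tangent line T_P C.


Tangent line at P: -11*x + y - 30 = 0.

Step 1: f(-3, -3) = 0, so P lies on C.
Step 2: partial derivatives
  f_x(x, y) = 4*x - y - 2, f_y(x, y) = -x - 2.
  f_x(P) = -11, f_y(P) = 1 (gradient nonzero, so P is smooth).
Step 3: tangent line at P: -11·(x − -3) + 1·(y − -3) = 0.
Expanding: -11*x + y - 30 = 0.


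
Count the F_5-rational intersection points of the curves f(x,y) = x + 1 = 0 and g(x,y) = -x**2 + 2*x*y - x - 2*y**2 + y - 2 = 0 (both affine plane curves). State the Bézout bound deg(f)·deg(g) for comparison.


Common zeros: {(4, 1)}; count = 1; Bézout bound = 2.

deg(f) = 1, deg(g) = 2, so Bézout bound = 2.
Scan x ∈ F_5. For each x, list the y ∈ F_5 with f(x, y) ≡ 0 and those with g(x, y) ≡ 0 (mod 5); the common zeros in that column are the intersection.
  x = 0: f ≡ 0 at y ∈ ∅; g ≡ 0 at y ∈ {4}; common: ∅.
  x = 1: f ≡ 0 at y ∈ ∅; g ≡ 0 at y ∈ ∅; common: ∅.
  x = 2: f ≡ 0 at y ∈ ∅; g ≡ 0 at y ∈ {1, 4}; common: ∅.
  x = 3: f ≡ 0 at y ∈ ∅; g ≡ 0 at y ∈ ∅; common: ∅.
  x = 4: f ≡ 0 at y ∈ {0, 1, 2, 3, 4}; g ≡ 0 at y ∈ {1}; common: {1}.
Collecting: common zeros = {(4, 1)}, so the count is 1.
Comparison with the Bézout bound: 1 ≤ 2 = deg(f)·deg(g), as expected for curves with no common component (the affine F_5-count falls short of the bound because intersections may lie at infinity, over extension fields, or carry multiplicity).


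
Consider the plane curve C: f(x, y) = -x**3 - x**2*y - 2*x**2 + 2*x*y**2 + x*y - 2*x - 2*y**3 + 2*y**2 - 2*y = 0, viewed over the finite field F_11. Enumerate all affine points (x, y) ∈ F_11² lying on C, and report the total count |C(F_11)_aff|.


Affine F_11-points: {(0, 0), (1, 4), (1, 5), (2, 7), (3, 8), (3, 10), (4, 1), (4, 3), (5, 4), (5, 9), (7, 2), (9, 7), (10, 4)}; count = 13.

For each of the 121 pairs (x, y) ∈ F_11², evaluate f(x, y) mod 11. Record the zeros.
  x = 0: [0↦0, 1↦9, 2↦10, 3↦2, 4↦6, 5↦10, 6↦2, 7↦3, 8↦1, 9↦6, 10↦6]  zeros at y ∈ {0}
  x = 1: [0↦6, 1↦6, 2↦2, 3↦4, 4↦0, 5↦0, 6↦3, 7↦8, 8↦3, 9↦9, 10↦3]  zeros at y ∈ {4, 5}
  x = 2: [0↦2, 1↦2, 2↦2, 3↦1, 4↦9, 5↦3, 6↦4, 7↦0, 8↦1, 9↦6, 10↦3]  zeros at y ∈ {7}
  x = 3: [0↦4, 1↦2, 2↦4, 3↦9, 4↦5, 5↦2, 6↦10, 7↦6, 8↦0, 9↦2, 10↦0]  zeros at y ∈ {8, 10}
  x = 4: [0↦6, 1↦0, 2↦2, 3↦0, 4↦4, 5↦2, 6↦4, 7↦9, 8↦5, 9↦2, 10↦10]  zeros at y ∈ {1, 3}
  x = 5: [0↦2, 1↦1, 2↦1, 3↦1, 4↦0, 5↦8, 6↦2, 7↦3, 8↦10, 9↦0, 10↦5]  zeros at y ∈ {4, 9}
  x = 6: [0↦8, 1↦10, 2↦6, 3↦6, 4↦9, 5↦3, 6↦9, 7↦4, 8↦9, 9↦1, 10↦1]  zeros at y ∈ ∅
  x = 7: [0↦7, 1↦10, 2↦0, 3↦9, 4↦3, 5↦3, 6↦8, 7↦6, 8↦7, 9↦10, 10↦3]  zeros at y ∈ {2}
  x = 8: [0↦4, 1↦6, 2↦10, 3↦4, 4↦9, 5↦2, 6↦4, 7↦3, 8↦9, 9↦10, 10↦5]  zeros at y ∈ ∅
  x = 9: [0↦4, 1↦3, 2↦8, 3↦7, 4↦10, 5↦5, 6↦2, 7↦0, 8↦9, 9↦6, 10↦1]  zeros at y ∈ {7}
  x = 10: [0↦1, 1↦6, 2↦10, 3↦1, 4↦0, 5↦6, 6↦7, 7↦2, 8↦1, 9↦3, 10↦7]  zeros at y ∈ {4}
Collecting zeros: affine points = {(0, 0), (1, 4), (1, 5), (2, 7), (3, 8), (3, 10), (4, 1), (4, 3), (5, 4), (5, 9), (7, 2), (9, 7), (10, 4)}.
Total count |C(F_11)_aff| = 13.


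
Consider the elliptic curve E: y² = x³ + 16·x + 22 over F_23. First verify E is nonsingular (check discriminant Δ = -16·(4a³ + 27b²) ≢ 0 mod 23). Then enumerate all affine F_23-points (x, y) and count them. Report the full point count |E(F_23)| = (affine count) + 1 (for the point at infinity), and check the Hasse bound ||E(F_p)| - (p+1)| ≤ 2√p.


Affine points = {(1, 4), (1, 19), (2, 4), (2, 19), (4, 9), (4, 14), (6, 9), (6, 14), (8, 8), (8, 15), (10, 3), (10, 20), (13, 9), (13, 14), (14, 0), (15, 7), (15, 16), (16, 2), (16, 21), (17, 3), (17, 20), (18, 1), (18, 22), (19, 3), (19, 20), (20, 4), (20, 19)}; affine count = 27; |E(F_23)| = 28.

Discriminant check: Δ ∝ 4a³ + 27b² = 4·16³ + 27·22² = 4·4096 + 27·484 ≡ 12 (mod 23). Nonzero ⇒ E is nonsingular.
For each x ∈ F_23, compute rhs = x³ + 16·x + 22 mod 23, then count y ∈ F_23 with y² ≡ rhs.
  x = 0: rhs = 22, matching y values: none (0 points).
  x = 1: rhs = 16, matching y values: 4, 19 (2 points).
  x = 2: rhs = 16, matching y values: 4, 19 (2 points).
  x = 3: rhs = 5, matching y values: none (0 points).
  x = 4: rhs = 12, matching y values: 9, 14 (2 points).
  x = 5: rhs = 20, matching y values: none (0 points).
  x = 6: rhs = 12, matching y values: 9, 14 (2 points).
  x = 7: rhs = 17, matching y values: none (0 points).
  x = 8: rhs = 18, matching y values: 8, 15 (2 points).
  x = 9: rhs = 21, matching y values: none (0 points).
  x = 10: rhs = 9, matching y values: 3, 20 (2 points).
  x = 11: rhs = 11, matching y values: none (0 points).
  x = 12: rhs = 10, matching y values: none (0 points).
  x = 13: rhs = 12, matching y values: 9, 14 (2 points).
  x = 14: rhs = 0, matching y values: 0 (1 points).
  x = 15: rhs = 3, matching y values: 7, 16 (2 points).
  x = 16: rhs = 4, matching y values: 2, 21 (2 points).
  x = 17: rhs = 9, matching y values: 3, 20 (2 points).
  x = 18: rhs = 1, matching y values: 1, 22 (2 points).
  x = 19: rhs = 9, matching y values: 3, 20 (2 points).
  x = 20: rhs = 16, matching y values: 4, 19 (2 points).
  x = 21: rhs = 5, matching y values: none (0 points).
  x = 22: rhs = 5, matching y values: none (0 points).
Total affine count: 27.
Full point count |E(F_23)| = 27 + 1 = 28.
Hasse bound: |28 − (23+1)| = |4| = 4 ≤ 2√23 ≈ 9.5917 ✓.


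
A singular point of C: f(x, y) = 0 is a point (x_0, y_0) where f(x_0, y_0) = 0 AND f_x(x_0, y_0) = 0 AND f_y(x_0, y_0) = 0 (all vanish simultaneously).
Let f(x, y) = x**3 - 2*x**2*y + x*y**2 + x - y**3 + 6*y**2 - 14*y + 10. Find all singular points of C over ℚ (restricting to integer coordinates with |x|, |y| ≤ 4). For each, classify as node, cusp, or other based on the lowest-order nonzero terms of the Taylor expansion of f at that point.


Singular points: {(1, 2)}; classification: node.

Compute partial derivatives:
  f_x = 3*x**2 - 4*x*y + y**2 + 1.
  f_y = -2*x**2 + 2*x*y - 3*y**2 + 12*y - 14.
Scan x_0 ∈ {−4, ..., 4}. For each x_0, f_y(x_0, y) is a polynomial in y; find its integer roots y ∈ {−4, ..., 4}, then test f_x and f at those candidates.
  x = -4: f_y(-4, y) = -3*y**2 + 4*y - 46; no integer root y with |y| ≤ 4.
  x = -3: f_y(-3, y) = -3*y**2 + 6*y - 32; no integer root y with |y| ≤ 4.
  x = -2: f_y(-2, y) = -3*y**2 + 8*y - 22; no integer root y with |y| ≤ 4.
  x = -1: f_y(-1, y) = -3*y**2 + 10*y - 16; no integer root y with |y| ≤ 4.
  x = 0: f_y(0, y) = -3*y**2 + 12*y - 14; no integer root y with |y| ≤ 4.
  x = 1: f_y(1, y) = -3*y**2 + 14*y - 16; vanishes at y ∈ {2}. (1, 2): f_x = 0, f = 0 — SINGULAR.
  x = 2: f_y(2, y) = -3*y**2 + 16*y - 22; no integer root y with |y| ≤ 4.
  x = 3: f_y(3, y) = -3*y**2 + 18*y - 32; no integer root y with |y| ≤ 4.
  x = 4: f_y(4, y) = -3*y**2 + 20*y - 46; no integer root y with |y| ≤ 4.
Only singular point on the grid: (1, 2).
Classify: substitute x = 1 + u, y = 2 + v and expand: f = u**3 - 2*u**2*v - u**2 + u*v**2 - v**3 + v**2.
No constant or linear terms (consistent with a singular point). Quadratic part: -u**2 + v**2. Cubic part: u**3 - 2*u**2*v + u*v**2 - v**3.
The quadratic part v**2 - u**2 = (v − u)(v + u) splits into two distinct linear factors, so there are two distinct tangent lines y − 2 = ±(x − 1) — this is a node (ordinary double point).
Classification: node.


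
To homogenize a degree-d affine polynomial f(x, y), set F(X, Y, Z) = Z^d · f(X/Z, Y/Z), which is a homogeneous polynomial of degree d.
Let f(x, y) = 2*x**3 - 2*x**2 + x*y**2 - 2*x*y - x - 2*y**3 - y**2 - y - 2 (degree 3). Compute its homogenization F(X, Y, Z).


F(X, Y, Z) = 2*X**3 - 2*X**2*Z + X*Y**2 - 2*X*Y*Z - X*Z**2 - 2*Y**3 - Y**2*Z - Y*Z**2 - 2*Z**3

deg(f) = 3.
Substitute x = X/Z, y = Y/Z into f, then multiply by Z^3.
  monomial 2·x^3·y^0 ↦ 2·X^3·Y^0·Z^0.
  monomial -2·x^2·y^0 ↦ -2·X^2·Y^0·Z^1.
  monomial 1·x^1·y^2 ↦ 1·X^1·Y^2·Z^0.
  monomial -2·x^1·y^1 ↦ -2·X^1·Y^1·Z^1.
  monomial -1·x^1·y^0 ↦ -1·X^1·Y^0·Z^2.
  monomial -2·x^0·y^3 ↦ -2·X^0·Y^3·Z^0.
  monomial -1·x^0·y^2 ↦ -1·X^0·Y^2·Z^1.
  monomial -1·x^0·y^1 ↦ -1·X^0·Y^1·Z^2.
  monomial -2·x^0·y^0 ↦ -2·X^0·Y^0·Z^3.
Collecting: F(X, Y, Z) = 2*X**3 - 2*X**2*Z + X*Y**2 - 2*X*Y*Z - X*Z**2 - 2*Y**3 - Y**2*Z - Y*Z**2 - 2*Z**3.
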